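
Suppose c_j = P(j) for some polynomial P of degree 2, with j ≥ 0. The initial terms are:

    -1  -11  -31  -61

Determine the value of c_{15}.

1st diffs: -10, -20, -30.
2nd diffs: -10, -10 (constant).
Newton forward-difference form: c_j = -1 + (-10)·C(j,1) + (-10)·C(j,2).
At j = 15: j = 15, so c_{15} = -1 - 150 - 1050 = -1201.

-1201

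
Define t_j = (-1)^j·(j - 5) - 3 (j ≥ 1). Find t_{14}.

6

(-1)^14 = 1; j - 5 at j=14 is 9; so t_{14} = 6.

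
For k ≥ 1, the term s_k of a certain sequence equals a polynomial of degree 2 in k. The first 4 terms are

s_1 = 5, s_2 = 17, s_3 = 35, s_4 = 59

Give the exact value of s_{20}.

1259

1st diffs: 12, 18, 24.
2nd diffs: 6, 6 (constant).
Newton forward-difference form: s_k = 5 + 12·C(k-1,1) + 6·C(k-1,2).
At k = 20: k-1 = 19, so s_{20} = 5 + 228 + 1026 = 1259.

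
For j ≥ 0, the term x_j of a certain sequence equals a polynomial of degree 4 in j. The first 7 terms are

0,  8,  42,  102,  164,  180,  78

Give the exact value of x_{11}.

1st diffs: 8, 34, 60, 62, 16, -102.
2nd diffs: 26, 26, 2, -46, -118.
3rd diffs: 0, -24, -48, -72.
4th diffs: -24, -24, -24 (constant).
Newton forward-difference form: x_j = 8·C(j,1) + 26·C(j,2) + (-24)·C(j,4).
At j = 11: j = 11, so x_{11} = 88 + 1430 - 7920 = -6402.

-6402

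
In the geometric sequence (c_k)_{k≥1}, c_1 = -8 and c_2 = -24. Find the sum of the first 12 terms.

Common ratio r = 3.
c_k = (-8)·3^(k-1).
S = (-8)·(3^12 - 1)/(3 - 1) = (-8)·(531441 - 1)/(2) = -2125760.

-2125760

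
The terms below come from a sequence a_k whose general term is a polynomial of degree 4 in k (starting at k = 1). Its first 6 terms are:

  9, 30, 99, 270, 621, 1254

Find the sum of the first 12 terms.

1st diffs: 21, 69, 171, 351, 633.
2nd diffs: 48, 102, 180, 282.
3rd diffs: 54, 78, 102.
4th diffs: 24, 24 (constant).
Newton forward-difference form: a_k = 9 + 21·C(k-1,1) + 48·C(k-1,2) + 54·C(k-1,3) + 24·C(k-1,4).
Continuing: …, 2295, 3894, 6225, 9486, …, a_{12} = 19710.
Summing k = 1..12 (12 terms) gives 57792.

57792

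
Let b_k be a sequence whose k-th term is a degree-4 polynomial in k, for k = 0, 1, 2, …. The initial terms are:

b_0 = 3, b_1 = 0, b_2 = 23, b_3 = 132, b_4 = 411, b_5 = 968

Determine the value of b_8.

1st diffs: -3, 23, 109, 279, 557.
2nd diffs: 26, 86, 170, 278.
3rd diffs: 60, 84, 108.
4th diffs: 24, 24 (constant).
So b_k = k^4 + 4k^3 - 6k^2 - 2k + 3.
Evaluating at k = 8 gives b_8 = 5747.

5747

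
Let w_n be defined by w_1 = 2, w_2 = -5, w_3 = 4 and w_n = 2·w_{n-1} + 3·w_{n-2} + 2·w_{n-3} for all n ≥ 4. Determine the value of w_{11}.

w_4 = -3  w_5 = -4  w_6 = -9  w_7 = -36  w_8 = -107  w_9 = -340  w_{10} = -1073  w_{11} = -3380.

-3380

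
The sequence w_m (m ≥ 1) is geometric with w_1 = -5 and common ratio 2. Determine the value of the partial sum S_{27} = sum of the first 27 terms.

w_m = (-5)·2^(m-1).
S = (-5)·(2^27 - 1)/(2 - 1) = (-5)·(134217728 - 1)/(1) = -671088635.

-671088635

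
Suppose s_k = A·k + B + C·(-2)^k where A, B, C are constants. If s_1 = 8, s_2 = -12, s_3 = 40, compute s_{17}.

524352

Write the equations: A + B - 2C = 8; 2A + B + 4C = -12; 3A + B - 8C = 40.
Subtracting the first from the second: A + 6C = -20.
Subtracting the second from the third: A - 12C = 52.
Solving: C = -4, A = 4, then B = -4.
Hence s_{17} = 4·17 + (-4) + (-4)·(-131072) = 524352.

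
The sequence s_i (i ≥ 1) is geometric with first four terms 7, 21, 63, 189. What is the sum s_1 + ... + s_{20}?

Common ratio r = 3.
s_i = 7·3^(i-1).
S = 7·(3^20 - 1)/(3 - 1) = 7·(3486784401 - 1)/(2) = 12203745400.

12203745400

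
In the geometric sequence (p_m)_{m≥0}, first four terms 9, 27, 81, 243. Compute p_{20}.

31381059609

Common ratio r = 3.
p_m = 9·3^(m-0).
p_{20} = 9·3^20 = 31381059609.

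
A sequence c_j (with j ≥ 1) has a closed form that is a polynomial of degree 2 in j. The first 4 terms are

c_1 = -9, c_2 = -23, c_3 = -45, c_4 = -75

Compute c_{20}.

-1643

1st diffs: -14, -22, -30.
2nd diffs: -8, -8 (constant).
Newton forward-difference form: c_j = -9 + (-14)·C(j-1,1) + (-8)·C(j-1,2).
At j = 20: j-1 = 19, so c_{20} = -9 - 266 - 1368 = -1643.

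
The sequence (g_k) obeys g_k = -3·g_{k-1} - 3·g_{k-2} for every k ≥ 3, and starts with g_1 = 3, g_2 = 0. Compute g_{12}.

-2187

g_3 = -9;  g_4 = 27;  g_5 = -54;  g_6 = 81;  g_7 = -81;  g_8 = 0;  g_9 = 243;  g_{10} = -729;  g_{11} = 1458;  g_{12} = -2187.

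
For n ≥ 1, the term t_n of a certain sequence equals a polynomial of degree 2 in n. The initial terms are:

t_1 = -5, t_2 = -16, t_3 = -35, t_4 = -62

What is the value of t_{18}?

-1280

1st diffs: -11, -19, -27.
2nd diffs: -8, -8 (constant).
So t_n = -4n^2 + n - 2.
Evaluating at n = 18 gives t_{18} = -1280.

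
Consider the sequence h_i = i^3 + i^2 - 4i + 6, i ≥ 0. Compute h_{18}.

6090

h_{18} = 1·18^3 + 1·18^2 - 4·18 + 6 = 6090.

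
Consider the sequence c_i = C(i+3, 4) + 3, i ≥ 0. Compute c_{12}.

1368

C(15, 4) = 1365, so c_{12} = 1368.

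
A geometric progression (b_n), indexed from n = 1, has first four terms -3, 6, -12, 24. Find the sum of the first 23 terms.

-8388609

Common ratio r = -2.
b_n = (-3)·(-2)^(n-1).
S = (-3)·((-2)^23 - 1)/(-2 - 1) = (-3)·(-8388608 - 1)/(-3) = -8388609.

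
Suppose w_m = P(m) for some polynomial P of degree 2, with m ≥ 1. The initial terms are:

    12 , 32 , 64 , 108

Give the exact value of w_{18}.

1984

1st diffs: 20, 32, 44.
2nd diffs: 12, 12 (constant).
So w_m = 6m^2 + 2m + 4.
Evaluating at m = 18 gives w_{18} = 1984.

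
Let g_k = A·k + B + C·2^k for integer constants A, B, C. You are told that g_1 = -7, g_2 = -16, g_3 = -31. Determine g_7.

Plug in k = 1, 2, 3: A + B + 2C = -7; 2A + B + 4C = -16; 3A + B + 8C = -31.
Subtracting the first from the second: A + 2C = -9.
Subtracting the second from the third: A + 4C = -15.
Solving: C = -3, A = -3, then B = 2.
Hence g_7 = -3·7 + 2 + (-3)·128 = -403.

-403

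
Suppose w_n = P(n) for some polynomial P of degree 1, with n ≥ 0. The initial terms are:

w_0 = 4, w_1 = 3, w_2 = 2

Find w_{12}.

1st diffs: -1, -1 (constant).
So w_n = -n + 4.
Evaluating at n = 12 gives w_{12} = -8.

-8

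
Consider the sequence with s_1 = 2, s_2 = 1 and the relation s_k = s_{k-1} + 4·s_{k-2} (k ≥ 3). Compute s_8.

701

Applying the relation repeatedly:
s_3 = 9, s_4 = 13, s_5 = 49, s_6 = 101, s_7 = 297, s_8 = 701.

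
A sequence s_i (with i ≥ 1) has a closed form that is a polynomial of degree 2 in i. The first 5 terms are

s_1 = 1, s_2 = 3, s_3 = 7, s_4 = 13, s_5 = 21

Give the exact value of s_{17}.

273

1st diffs: 2, 4, 6, 8.
2nd diffs: 2, 2, 2 (constant).
Newton forward-difference form: s_i = 1 + 2·C(i-1,1) + 2·C(i-1,2).
At i = 17: i-1 = 16, so s_{17} = 1 + 32 + 240 = 273.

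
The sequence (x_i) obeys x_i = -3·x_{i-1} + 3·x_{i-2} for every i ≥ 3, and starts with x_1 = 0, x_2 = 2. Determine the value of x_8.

4914

Iterate the recurrence:
x_3 = -6;  x_4 = 24;  x_5 = -90;  x_6 = 342;  x_7 = -1296;  x_8 = 4914.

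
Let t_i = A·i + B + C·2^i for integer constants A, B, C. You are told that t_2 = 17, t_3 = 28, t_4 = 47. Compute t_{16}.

131123

Write the equations: 2A + B + 4C = 17; 3A + B + 8C = 28; 4A + B + 16C = 47.
Subtracting the first from the second: A + 4C = 11.
Subtracting the second from the third: A + 8C = 19.
Solving: C = 2, A = 3, then B = 3.
Hence t_{16} = 3·16 + 3 + 2·65536 = 131123.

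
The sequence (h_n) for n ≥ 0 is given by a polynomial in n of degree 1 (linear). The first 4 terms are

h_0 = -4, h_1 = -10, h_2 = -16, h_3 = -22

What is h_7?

1st diffs: -6, -6, -6 (constant).
So h_n = -6n - 4.
Evaluating at n = 7 gives h_7 = -46.

-46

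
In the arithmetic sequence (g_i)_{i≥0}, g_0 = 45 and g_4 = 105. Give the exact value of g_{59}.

Common difference d = (105 - 45) / (4 - 0) = 15.
g_i = 45 + (i - 0)·15.
g_{59} = 45 + 59·15 = 930.

930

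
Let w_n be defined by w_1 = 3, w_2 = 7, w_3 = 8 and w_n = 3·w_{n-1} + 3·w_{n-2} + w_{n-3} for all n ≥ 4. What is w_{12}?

Step forward from the initial values:
w_4 = 48; w_5 = 175; w_6 = 677; w_7 = 2604; w_8 = 10018; w_9 = 38543; w_{10} = 148287; w_{11} = 570508; w_{12} = 2194928.

2194928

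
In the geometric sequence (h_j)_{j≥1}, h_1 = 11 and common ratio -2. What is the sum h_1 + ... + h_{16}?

h_j = 11·(-2)^(j-1).
S = 11·((-2)^16 - 1)/(-2 - 1) = 11·(65536 - 1)/(-3) = -240295.

-240295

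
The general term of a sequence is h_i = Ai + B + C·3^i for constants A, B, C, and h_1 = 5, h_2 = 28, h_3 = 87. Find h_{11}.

531487

Write the equations: A + B + 3C = 5; 2A + B + 9C = 28; 3A + B + 27C = 87.
Subtracting the first from the second: A + 6C = 23.
Subtracting the second from the third: A + 18C = 59.
Solving: C = 3, A = 5, then B = -9.
Hence h_{11} = 5·11 + (-9) + 3·177147 = 531487.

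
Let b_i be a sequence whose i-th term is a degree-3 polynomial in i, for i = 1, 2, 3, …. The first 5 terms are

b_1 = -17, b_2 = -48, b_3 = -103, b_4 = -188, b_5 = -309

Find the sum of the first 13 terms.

1st diffs: -31, -55, -85, -121.
2nd diffs: -24, -30, -36.
3rd diffs: -6, -6 (constant).
Newton forward-difference form: b_i = -17 + (-31)·C(i-1,1) + (-24)·C(i-1,2) + (-6)·C(i-1,3).
Continuing: …, -472, -683, -948, -1273, …, b_{13} = -3293.
Summing i = 1..13 (13 terms) gives -13793.

-13793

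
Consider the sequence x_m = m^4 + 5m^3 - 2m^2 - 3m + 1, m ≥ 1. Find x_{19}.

x_{19} = 1·19^4 + 5·19^3 - 2·19^2 - 3·19 + 1 = 163838.

163838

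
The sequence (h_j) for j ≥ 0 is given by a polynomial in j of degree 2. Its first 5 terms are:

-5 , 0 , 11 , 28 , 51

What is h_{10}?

1st diffs: 5, 11, 17, 23.
2nd diffs: 6, 6, 6 (constant).
So h_j = 3j^2 + 2j - 5.
Evaluating at j = 10 gives h_{10} = 315.

315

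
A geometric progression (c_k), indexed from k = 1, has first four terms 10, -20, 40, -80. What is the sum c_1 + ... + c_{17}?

436910

Common ratio r = -2.
c_k = 10·(-2)^(k-1).
S = 10·((-2)^17 - 1)/(-2 - 1) = 10·(-131072 - 1)/(-3) = 436910.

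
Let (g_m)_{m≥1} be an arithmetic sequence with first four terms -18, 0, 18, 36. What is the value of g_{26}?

Common difference d = 18.
g_m = -18 + (m - 1)·18.
g_{26} = -18 + 25·18 = 432.

432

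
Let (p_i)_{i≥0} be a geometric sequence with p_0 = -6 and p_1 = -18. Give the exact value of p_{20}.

-20920706406

Common ratio r = 3.
p_i = (-6)·3^(i-0).
p_{20} = (-6)·3^20 = -20920706406.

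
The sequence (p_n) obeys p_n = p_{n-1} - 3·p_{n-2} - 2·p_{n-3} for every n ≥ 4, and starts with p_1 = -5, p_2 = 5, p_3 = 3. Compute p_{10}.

Applying the relation repeatedly:
p_4 = -2;  p_5 = -21;  p_6 = -21;  p_7 = 46;  p_8 = 151;  p_9 = 55;  p_{10} = -490.

-490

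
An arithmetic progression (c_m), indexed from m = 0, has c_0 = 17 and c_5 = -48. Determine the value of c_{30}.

-373

Common difference d = (-48 - 17) / (5 - 0) = -13.
c_m = 17 + (m - 0)·(-13).
c_{30} = 17 + 30·(-13) = -373.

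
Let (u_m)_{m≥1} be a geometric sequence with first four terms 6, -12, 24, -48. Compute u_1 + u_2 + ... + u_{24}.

-33554430

Common ratio r = -2.
u_m = 6·(-2)^(m-1).
S = 6·((-2)^24 - 1)/(-2 - 1) = 6·(16777216 - 1)/(-3) = -33554430.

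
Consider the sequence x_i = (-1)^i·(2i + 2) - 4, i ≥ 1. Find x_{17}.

-40

(-1)^17 = -1; 2i + 2 at i=17 is 36; so x_{17} = -40.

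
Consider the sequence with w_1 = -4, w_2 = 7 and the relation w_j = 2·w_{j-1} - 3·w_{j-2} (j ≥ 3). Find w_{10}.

Step forward from the initial values:
w_3 = 26, w_4 = 31, w_5 = -16, w_6 = -125, w_7 = -202, w_8 = -29, w_9 = 548, w_{10} = 1183.

1183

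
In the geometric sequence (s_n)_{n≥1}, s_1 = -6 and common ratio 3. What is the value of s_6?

s_n = (-6)·3^(n-1).
s_6 = (-6)·3^5 = -1458.

-1458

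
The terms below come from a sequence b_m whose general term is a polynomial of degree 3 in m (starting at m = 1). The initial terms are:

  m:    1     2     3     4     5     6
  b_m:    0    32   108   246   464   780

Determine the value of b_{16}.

1st diffs: 32, 76, 138, 218, 316.
2nd diffs: 44, 62, 80, 98.
3rd diffs: 18, 18, 18 (constant).
Newton forward-difference form: b_m = 32·C(m-1,1) + 44·C(m-1,2) + 18·C(m-1,3).
At m = 16: m-1 = 15, so b_{16} = 480 + 4620 + 8190 = 13290.

13290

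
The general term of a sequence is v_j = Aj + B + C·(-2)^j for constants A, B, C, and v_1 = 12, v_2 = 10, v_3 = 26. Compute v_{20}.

-1048490

At j = 1, 2, 3: A + B - 2C = 12; 2A + B + 4C = 10; 3A + B - 8C = 26.
Subtracting the first from the second: A + 6C = -2.
Subtracting the second from the third: A - 12C = 16.
Solving: C = -1, A = 4, then B = 6.
Therefore v_{20} = 80 + 6 + (-1)·1048576 = -1048490.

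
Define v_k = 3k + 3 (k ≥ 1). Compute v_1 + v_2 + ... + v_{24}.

972

Over k = 1..24: Σk = 300.
Total = (3)·300 + (3)·24 = 972.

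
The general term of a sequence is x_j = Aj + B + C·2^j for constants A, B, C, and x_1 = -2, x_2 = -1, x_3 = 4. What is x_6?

107

Plug in j = 1, 2, 3: A + B + 2C = -2; 2A + B + 4C = -1; 3A + B + 8C = 4.
Subtracting the first from the second: A + 2C = 1.
Subtracting the second from the third: A + 4C = 5.
Solving: C = 2, A = -3, then B = -3.
Therefore x_6 = -18 + (-3) + 2·64 = 107.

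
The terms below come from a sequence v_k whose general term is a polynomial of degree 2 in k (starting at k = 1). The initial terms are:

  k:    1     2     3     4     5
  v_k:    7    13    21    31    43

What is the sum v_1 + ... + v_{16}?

1st diffs: 6, 8, 10, 12.
2nd diffs: 2, 2, 2 (constant).
Newton forward-difference form: v_k = 7 + 6·C(k-1,1) + 2·C(k-1,2).
Continuing: …, 57, 73, 91, 111, …, v_{16} = 307.
Summing k = 1..16 (16 terms) gives 1952.

1952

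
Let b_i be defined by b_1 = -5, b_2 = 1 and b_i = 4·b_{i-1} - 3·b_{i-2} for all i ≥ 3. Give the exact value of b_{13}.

b_3 = 19; b_4 = 73; b_5 = 235; …; b_{10} = 59041; b_{11} = 177139; b_{12} = 531433; b_{13} = 1594315.
(Characteristic roots are 3 and 1.)

1594315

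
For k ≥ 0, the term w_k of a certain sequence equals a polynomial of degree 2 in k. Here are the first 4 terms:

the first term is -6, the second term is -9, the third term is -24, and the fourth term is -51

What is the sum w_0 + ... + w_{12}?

-3744

1st diffs: -3, -15, -27.
2nd diffs: -12, -12 (constant).
Newton forward-difference form: w_k = -6 + (-3)·C(k,1) + (-12)·C(k,2).
Continuing: …, -90, -141, -204, -279, …, w_{12} = -834.
Summing k = 0..12 (13 terms) gives -3744.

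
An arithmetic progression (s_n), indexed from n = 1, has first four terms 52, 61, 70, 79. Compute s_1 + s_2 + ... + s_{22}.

3223

Common difference d = 9.
s_n = 52 + (n - 1)·9.
s_{22} = 241; S = 22·(52 + 241)/2 = 3223.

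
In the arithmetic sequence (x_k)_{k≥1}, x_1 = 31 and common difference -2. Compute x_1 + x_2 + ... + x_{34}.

x_k = 31 + (k - 1)·(-2).
x_{34} = -35; S = 34·(31 + (-35))/2 = -68.

-68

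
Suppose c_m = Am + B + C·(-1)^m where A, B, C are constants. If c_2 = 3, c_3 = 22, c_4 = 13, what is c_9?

52

At m = 2, 3, 4: 2A + B + C = 3; 3A + B - C = 22; 4A + B + C = 13.
Subtracting the first from the second: A - 2C = 19.
Subtracting the second from the third: A + 2C = -9.
Solving: C = -7, A = 5, then B = 0.
Therefore c_9 = 45 + 0 + (-7)·(-1) = 52.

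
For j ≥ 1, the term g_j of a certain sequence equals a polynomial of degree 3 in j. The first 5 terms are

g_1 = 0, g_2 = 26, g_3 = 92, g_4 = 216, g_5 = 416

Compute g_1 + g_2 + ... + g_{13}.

1st diffs: 26, 66, 124, 200.
2nd diffs: 40, 58, 76.
3rd diffs: 18, 18 (constant).
So g_j = 3j^3 + 2j^2 - j - 4.
Continuing: …, 710, 1116, 1652, 2336, …, g_{13} = 6912.
Summing j = 1..13 (13 terms) gives 26338.

26338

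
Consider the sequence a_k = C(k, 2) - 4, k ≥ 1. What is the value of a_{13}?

74

C(13, 2) = 78, so a_{13} = 74.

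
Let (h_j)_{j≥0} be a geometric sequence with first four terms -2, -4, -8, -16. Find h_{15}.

Common ratio r = 2.
h_j = (-2)·2^(j-0).
h_{15} = (-2)·2^15 = -65536.

-65536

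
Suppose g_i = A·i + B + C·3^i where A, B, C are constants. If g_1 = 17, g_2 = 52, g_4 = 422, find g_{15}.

71744607

The three given values yield: A + B + 3C = 17; 2A + B + 9C = 52; 4A + B + 81C = 422.
Subtracting the first from the second: A + 6C = 35.
Subtracting the second from the third: 2A + 72C = 370.
Solving: C = 5, A = 5, then B = -3.
So g_i = 5·i + (-3) + 5·3^i; at i=15 this is 71744607.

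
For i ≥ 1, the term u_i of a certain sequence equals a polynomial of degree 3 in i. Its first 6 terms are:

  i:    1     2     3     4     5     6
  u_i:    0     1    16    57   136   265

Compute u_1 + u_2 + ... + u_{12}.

9086

1st diffs: 1, 15, 41, 79, 129.
2nd diffs: 14, 26, 38, 50.
3rd diffs: 12, 12, 12 (constant).
Newton forward-difference form: u_i = 1·C(i-1,1) + 14·C(i-1,2) + 12·C(i-1,3).
Continuing: …, 456, 721, 1072, 1521, …, u_{12} = 2761.
Summing i = 1..12 (12 terms) gives 9086.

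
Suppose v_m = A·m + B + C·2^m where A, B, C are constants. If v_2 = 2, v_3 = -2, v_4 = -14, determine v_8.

Write the equations: 2A + B + 4C = 2; 3A + B + 8C = -2; 4A + B + 16C = -14.
Subtracting the first from the second: A + 4C = -4.
Subtracting the second from the third: A + 8C = -12.
Solving: C = -2, A = 4, then B = 2.
Hence v_8 = 4·8 + 2 + (-2)·256 = -478.

-478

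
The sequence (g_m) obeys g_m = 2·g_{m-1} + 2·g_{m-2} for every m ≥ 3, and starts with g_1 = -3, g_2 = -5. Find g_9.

g_3 = -16; g_4 = -42; g_5 = -116; g_6 = -316; g_7 = -864; g_8 = -2360; g_9 = -6448.

-6448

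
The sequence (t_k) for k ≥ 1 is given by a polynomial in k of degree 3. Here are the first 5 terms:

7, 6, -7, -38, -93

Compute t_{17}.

1st diffs: -1, -13, -31, -55.
2nd diffs: -12, -18, -24.
3rd diffs: -6, -6 (constant).
Newton forward-difference form: t_k = 7 + (-1)·C(k-1,1) + (-12)·C(k-1,2) + (-6)·C(k-1,3).
At k = 17: k-1 = 16, so t_{17} = 7 - 16 - 1440 - 3360 = -4809.

-4809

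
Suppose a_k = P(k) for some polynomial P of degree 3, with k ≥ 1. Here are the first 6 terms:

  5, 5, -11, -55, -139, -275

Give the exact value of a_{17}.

1st diffs: 0, -16, -44, -84, -136.
2nd diffs: -16, -28, -40, -52.
3rd diffs: -12, -12, -12 (constant).
So a_k = -2k^3 + 4k^2 + 2k + 1.
Evaluating at k = 17 gives a_{17} = -8635.

-8635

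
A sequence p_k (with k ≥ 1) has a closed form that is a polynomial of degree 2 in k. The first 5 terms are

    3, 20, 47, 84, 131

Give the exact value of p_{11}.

623

1st diffs: 17, 27, 37, 47.
2nd diffs: 10, 10, 10 (constant).
So p_k = 5k^2 + 2k - 4.
Evaluating at k = 11 gives p_{11} = 623.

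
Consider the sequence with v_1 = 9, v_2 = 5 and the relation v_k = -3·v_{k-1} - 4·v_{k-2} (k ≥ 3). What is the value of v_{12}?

v_3 = -51;  v_4 = 133;  v_5 = -195;  v_6 = 53;  v_7 = 621;  v_8 = -2075;  v_9 = 3741;  v_{10} = -2923;  v_{11} = -6195;  v_{12} = 30277.

30277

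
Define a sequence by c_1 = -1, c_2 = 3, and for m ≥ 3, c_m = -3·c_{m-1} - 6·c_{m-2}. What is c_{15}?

Applying the relation repeatedly:
c_3 = -3, c_4 = -9, c_5 = 45, …, c_{12} = -24057, c_{13} = 38637, c_{14} = 28431, c_{15} = -317115.

-317115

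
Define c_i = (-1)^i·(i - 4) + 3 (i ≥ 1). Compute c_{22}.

(-1)^22 = 1; i - 4 at i=22 is 18; so c_{22} = 21.

21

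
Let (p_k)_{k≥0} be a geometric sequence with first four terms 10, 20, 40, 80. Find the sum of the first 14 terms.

Common ratio r = 2.
p_k = 10·2^(k-0).
S = 10·(2^14 - 1)/(2 - 1) = 10·(16384 - 1)/(1) = 163830.

163830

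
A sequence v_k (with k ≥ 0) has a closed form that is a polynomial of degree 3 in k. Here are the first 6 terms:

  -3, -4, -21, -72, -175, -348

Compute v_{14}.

-8025

1st diffs: -1, -17, -51, -103, -173.
2nd diffs: -16, -34, -52, -70.
3rd diffs: -18, -18, -18 (constant).
Newton forward-difference form: v_k = -3 + (-1)·C(k,1) + (-16)·C(k,2) + (-18)·C(k,3).
At k = 14: k = 14, so v_{14} = -3 - 14 - 1456 - 6552 = -8025.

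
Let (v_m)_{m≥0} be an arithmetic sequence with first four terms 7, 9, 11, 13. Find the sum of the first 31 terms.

Common difference d = 2.
v_m = 7 + (m - 0)·2.
v_{30} = 67; S = 31·(7 + 67)/2 = 1147.

1147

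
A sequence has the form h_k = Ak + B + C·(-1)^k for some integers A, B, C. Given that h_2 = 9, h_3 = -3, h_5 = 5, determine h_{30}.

121

At k = 2, 3, 5: 2A + B + C = 9; 3A + B - C = -3; 5A + B - C = 5.
Subtracting the first from the second: A - 2C = -12.
Subtracting the second from the third: 2A = 8.
Solving: C = 8, A = 4, then B = -7.
Hence h_{30} = 4·30 + (-7) + 8·1 = 121.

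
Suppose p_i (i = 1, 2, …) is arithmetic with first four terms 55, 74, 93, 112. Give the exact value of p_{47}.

Common difference d = 19.
p_i = 55 + (i - 1)·19.
p_{47} = 55 + 46·19 = 929.

929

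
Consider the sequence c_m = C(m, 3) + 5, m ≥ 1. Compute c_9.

C(9, 3) = 84, so c_9 = 89.

89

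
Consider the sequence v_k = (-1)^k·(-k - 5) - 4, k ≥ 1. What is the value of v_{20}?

(-1)^20 = 1; -k - 5 at k=20 is -25; so v_{20} = -29.

-29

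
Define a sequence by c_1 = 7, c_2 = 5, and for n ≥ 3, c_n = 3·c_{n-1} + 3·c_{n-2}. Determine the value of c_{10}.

Compute successive terms:
c_3 = 36  c_4 = 123  c_5 = 477  c_6 = 1800  c_7 = 6831  c_8 = 25893  c_9 = 98172  c_{10} = 372195.

372195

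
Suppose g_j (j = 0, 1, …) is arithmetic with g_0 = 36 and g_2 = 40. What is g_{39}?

114

Common difference d = (40 - 36) / (2 - 0) = 2.
g_j = 36 + (j - 0)·2.
g_{39} = 36 + 39·2 = 114.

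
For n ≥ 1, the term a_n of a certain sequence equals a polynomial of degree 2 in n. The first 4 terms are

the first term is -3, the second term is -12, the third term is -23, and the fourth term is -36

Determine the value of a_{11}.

1st diffs: -9, -11, -13.
2nd diffs: -2, -2 (constant).
Newton forward-difference form: a_n = -3 + (-9)·C(n-1,1) + (-2)·C(n-1,2).
At n = 11: n-1 = 10, so a_{11} = -3 - 90 - 90 = -183.

-183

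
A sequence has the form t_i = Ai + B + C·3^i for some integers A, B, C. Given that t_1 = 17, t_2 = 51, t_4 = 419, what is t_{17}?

Plug in i = 1, 2, 4: A + B + 3C = 17; 2A + B + 9C = 51; 4A + B + 81C = 419.
Subtracting the first from the second: A + 6C = 34.
Subtracting the second from the third: 2A + 72C = 368.
Solving: C = 5, A = 4, then B = -2.
Hence t_{17} = 4·17 + (-2) + 5·129140163 = 645700881.

645700881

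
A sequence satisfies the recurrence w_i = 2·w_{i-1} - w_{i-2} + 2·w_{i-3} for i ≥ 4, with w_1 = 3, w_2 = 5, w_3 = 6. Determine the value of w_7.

Step forward from the initial values:
w_4 = 13; w_5 = 30; w_6 = 59; w_7 = 114.

114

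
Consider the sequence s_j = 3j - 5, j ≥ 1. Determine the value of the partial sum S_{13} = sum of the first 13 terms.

Over j = 1..13: Σj = 91.
Total = (3)·91 + (-5)·13 = 208.

208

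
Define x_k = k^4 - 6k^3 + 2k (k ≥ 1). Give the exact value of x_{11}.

6677

x_{11} = 1·11^4 - 6·11^3 + 2·11 = 6677.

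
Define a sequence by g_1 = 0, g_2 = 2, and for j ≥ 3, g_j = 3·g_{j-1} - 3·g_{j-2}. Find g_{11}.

-486

Step forward from the initial values:
g_3 = 6;  g_4 = 12;  g_5 = 18;  g_6 = 18;  g_7 = 0;  g_8 = -54;  g_9 = -162;  g_{10} = -324;  g_{11} = -486.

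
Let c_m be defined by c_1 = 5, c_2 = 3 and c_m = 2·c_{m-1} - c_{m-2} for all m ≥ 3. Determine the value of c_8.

Compute successive terms:
c_3 = 1, c_4 = -1, c_5 = -3, c_6 = -5, c_7 = -7, c_8 = -9.
(Characteristic roots are 1 and 1.)

-9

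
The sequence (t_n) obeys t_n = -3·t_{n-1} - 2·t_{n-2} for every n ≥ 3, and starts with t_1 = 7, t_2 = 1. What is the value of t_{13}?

Compute successive terms:
t_3 = -17, t_4 = 49, t_5 = -113, …, t_{10} = 4081, t_{11} = -8177, t_{12} = 16369, t_{13} = -32753.
(Characteristic roots are -1 and -2.)

-32753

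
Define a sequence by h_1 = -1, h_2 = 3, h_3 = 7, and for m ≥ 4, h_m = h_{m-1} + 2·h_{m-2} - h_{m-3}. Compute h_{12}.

Applying the relation repeatedly:
h_4 = 14; h_5 = 25; h_6 = 46; h_7 = 82; h_8 = 149; h_9 = 267; h_{10} = 483; h_{11} = 868; h_{12} = 1567.

1567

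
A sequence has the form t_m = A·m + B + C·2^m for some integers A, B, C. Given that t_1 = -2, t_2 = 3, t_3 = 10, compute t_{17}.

131116

The three given values yield: A + B + 2C = -2; 2A + B + 4C = 3; 3A + B + 8C = 10.
Subtracting the first from the second: A + 2C = 5.
Subtracting the second from the third: A + 4C = 7.
Solving: C = 1, A = 3, then B = -7.
So t_m = 3·m + (-7) + 1·2^m; at m=17 this is 131116.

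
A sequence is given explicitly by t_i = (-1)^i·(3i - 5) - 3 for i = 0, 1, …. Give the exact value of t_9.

(-1)^9 = -1; 3i - 5 at i=9 is 22; so t_9 = -25.

-25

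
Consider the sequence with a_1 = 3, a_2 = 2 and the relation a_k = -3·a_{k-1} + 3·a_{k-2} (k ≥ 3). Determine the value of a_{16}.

-39210723

a_3 = 3, a_4 = -3, a_5 = 18, …, a_{13} = 719523, a_{14} = -2727918, a_{15} = 10342323, a_{16} = -39210723.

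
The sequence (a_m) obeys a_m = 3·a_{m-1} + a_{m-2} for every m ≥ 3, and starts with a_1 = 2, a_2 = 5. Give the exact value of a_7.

2018

Iterate the recurrence:
a_3 = 17; a_4 = 56; a_5 = 185; a_6 = 611; a_7 = 2018.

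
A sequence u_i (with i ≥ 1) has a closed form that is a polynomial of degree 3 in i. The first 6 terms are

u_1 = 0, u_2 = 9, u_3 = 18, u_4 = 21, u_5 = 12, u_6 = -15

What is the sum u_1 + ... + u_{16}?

1st diffs: 9, 9, 3, -9, -27.
2nd diffs: 0, -6, -12, -18.
3rd diffs: -6, -6, -6 (constant).
Newton forward-difference form: u_i = 9·C(i-1,1) + (-6)·C(i-1,3).
Continuing: …, -66, -147, -264, -423, …, u_{16} = -2595.
Summing i = 1..16 (16 terms) gives -9840.

-9840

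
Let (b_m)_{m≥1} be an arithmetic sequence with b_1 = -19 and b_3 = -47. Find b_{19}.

Common difference d = (-47 - (-19)) / (3 - 1) = -14.
b_m = -19 + (m - 1)·(-14).
b_{19} = -19 + 18·(-14) = -271.

-271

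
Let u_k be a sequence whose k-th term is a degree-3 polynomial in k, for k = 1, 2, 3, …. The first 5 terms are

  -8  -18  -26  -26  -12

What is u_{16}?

1st diffs: -10, -8, 0, 14.
2nd diffs: 2, 8, 14.
3rd diffs: 6, 6 (constant).
Newton forward-difference form: u_k = -8 + (-10)·C(k-1,1) + 2·C(k-1,2) + 6·C(k-1,3).
At k = 16: k-1 = 15, so u_{16} = -8 - 150 + 210 + 2730 = 2782.

2782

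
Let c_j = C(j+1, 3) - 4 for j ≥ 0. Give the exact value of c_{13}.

360

C(14, 3) = 364, so c_{13} = 360.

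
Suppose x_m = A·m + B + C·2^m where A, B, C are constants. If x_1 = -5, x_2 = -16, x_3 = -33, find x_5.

-115

Plug in m = 1, 2, 3: A + B + 2C = -5; 2A + B + 4C = -16; 3A + B + 8C = -33.
Subtracting the first from the second: A + 2C = -11.
Subtracting the second from the third: A + 4C = -17.
Solving: C = -3, A = -5, then B = 6.
Hence x_5 = -5·5 + 6 + (-3)·32 = -115.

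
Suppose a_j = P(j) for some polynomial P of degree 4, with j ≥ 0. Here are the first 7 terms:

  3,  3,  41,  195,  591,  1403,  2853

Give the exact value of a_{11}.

1st diffs: 0, 38, 154, 396, 812, 1450.
2nd diffs: 38, 116, 242, 416, 638.
3rd diffs: 78, 126, 174, 222.
4th diffs: 48, 48, 48 (constant).
So a_j = 2j^4 + j^3 + 2j^2 - 5j + 3.
Evaluating at j = 11 gives a_{11} = 30803.

30803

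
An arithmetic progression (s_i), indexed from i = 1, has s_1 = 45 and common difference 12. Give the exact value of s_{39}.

501

s_i = 45 + (i - 1)·12.
s_{39} = 45 + 38·12 = 501.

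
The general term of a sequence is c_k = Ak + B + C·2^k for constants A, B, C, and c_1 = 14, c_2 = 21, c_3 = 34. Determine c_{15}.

98326

Plug in k = 1, 2, 3: A + B + 2C = 14; 2A + B + 4C = 21; 3A + B + 8C = 34.
Subtracting the first from the second: A + 2C = 7.
Subtracting the second from the third: A + 4C = 13.
Solving: C = 3, A = 1, then B = 7.
Hence c_{15} = 1·15 + 7 + 3·32768 = 98326.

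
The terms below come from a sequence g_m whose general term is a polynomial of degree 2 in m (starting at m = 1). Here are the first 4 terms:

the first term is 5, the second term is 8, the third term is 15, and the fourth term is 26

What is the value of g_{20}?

1st diffs: 3, 7, 11.
2nd diffs: 4, 4 (constant).
Newton forward-difference form: g_m = 5 + 3·C(m-1,1) + 4·C(m-1,2).
At m = 20: m-1 = 19, so g_{20} = 5 + 57 + 684 = 746.

746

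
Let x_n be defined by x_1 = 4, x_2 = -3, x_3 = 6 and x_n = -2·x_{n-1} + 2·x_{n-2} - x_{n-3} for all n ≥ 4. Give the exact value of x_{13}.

245044

Compute successive terms:
x_4 = -22; x_5 = 59; x_6 = -168; x_7 = 476; x_8 = -1347; x_9 = 3814; x_{10} = -10798; x_{11} = 30571; x_{12} = -86552; x_{13} = 245044.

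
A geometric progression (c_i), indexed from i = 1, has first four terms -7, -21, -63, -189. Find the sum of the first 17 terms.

-451990567

Common ratio r = 3.
c_i = (-7)·3^(i-1).
S = (-7)·(3^17 - 1)/(3 - 1) = (-7)·(129140163 - 1)/(2) = -451990567.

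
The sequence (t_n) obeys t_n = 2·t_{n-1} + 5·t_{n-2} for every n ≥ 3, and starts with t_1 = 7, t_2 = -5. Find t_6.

Compute successive terms:
t_3 = 25; t_4 = 25; t_5 = 175; t_6 = 475.

475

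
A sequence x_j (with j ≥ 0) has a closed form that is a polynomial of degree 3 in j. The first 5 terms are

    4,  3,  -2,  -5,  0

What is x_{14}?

1810

1st diffs: -1, -5, -3, 5.
2nd diffs: -4, 2, 8.
3rd diffs: 6, 6 (constant).
Newton forward-difference form: x_j = 4 + (-1)·C(j,1) + (-4)·C(j,2) + 6·C(j,3).
At j = 14: j = 14, so x_{14} = 4 - 14 - 364 + 2184 = 1810.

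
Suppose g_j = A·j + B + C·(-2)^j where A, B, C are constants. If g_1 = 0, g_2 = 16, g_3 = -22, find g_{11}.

The three given values yield: A + B - 2C = 0; 2A + B + 4C = 16; 3A + B - 8C = -22.
Subtracting the first from the second: A + 6C = 16.
Subtracting the second from the third: A - 12C = -38.
Solving: C = 3, A = -2, then B = 8.
So g_j = -2·j + 8 + 3·(-2)^j; at j=11 this is -6158.

-6158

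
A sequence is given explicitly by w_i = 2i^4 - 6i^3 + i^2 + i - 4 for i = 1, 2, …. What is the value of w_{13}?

w_{13} = 2·13^4 - 6·13^3 + 1·13^2 + 1·13 - 4 = 44118.

44118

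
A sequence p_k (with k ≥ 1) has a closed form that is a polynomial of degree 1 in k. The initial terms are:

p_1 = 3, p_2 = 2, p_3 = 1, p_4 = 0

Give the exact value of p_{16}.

-12

1st diffs: -1, -1, -1 (constant).
So p_k = -k + 4.
Evaluating at k = 16 gives p_{16} = -12.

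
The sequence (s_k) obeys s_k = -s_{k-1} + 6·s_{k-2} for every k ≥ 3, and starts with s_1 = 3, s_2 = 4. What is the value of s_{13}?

223226

Compute successive terms:
s_3 = 14  s_4 = 10  s_5 = 74  …  s_{10} = -6542  s_{11} = 26282  s_{12} = -65534  s_{13} = 223226.
(Characteristic roots are 2 and -3.)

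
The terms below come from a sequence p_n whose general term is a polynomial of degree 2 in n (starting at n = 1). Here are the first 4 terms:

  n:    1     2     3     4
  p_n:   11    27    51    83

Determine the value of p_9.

363

1st diffs: 16, 24, 32.
2nd diffs: 8, 8 (constant).
So p_n = 4n^2 + 4n + 3.
Evaluating at n = 9 gives p_9 = 363.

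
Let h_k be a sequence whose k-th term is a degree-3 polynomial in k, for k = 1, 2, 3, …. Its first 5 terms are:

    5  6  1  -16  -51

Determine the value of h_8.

1st diffs: 1, -5, -17, -35.
2nd diffs: -6, -12, -18.
3rd diffs: -6, -6 (constant).
Newton forward-difference form: h_k = 5 + 1·C(k-1,1) + (-6)·C(k-1,2) + (-6)·C(k-1,3).
At k = 8: k-1 = 7, so h_8 = 5 + 7 - 126 - 210 = -324.

-324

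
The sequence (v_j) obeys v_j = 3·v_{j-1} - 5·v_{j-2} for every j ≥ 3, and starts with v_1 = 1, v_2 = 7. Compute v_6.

Step forward from the initial values:
v_3 = 16, v_4 = 13, v_5 = -41, v_6 = -188.

-188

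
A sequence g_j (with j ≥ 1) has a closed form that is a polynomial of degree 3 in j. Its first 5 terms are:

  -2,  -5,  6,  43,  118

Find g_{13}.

1st diffs: -3, 11, 37, 75.
2nd diffs: 14, 26, 38.
3rd diffs: 12, 12 (constant).
Newton forward-difference form: g_j = -2 + (-3)·C(j-1,1) + 14·C(j-1,2) + 12·C(j-1,3).
At j = 13: j-1 = 12, so g_{13} = -2 - 36 + 924 + 2640 = 3526.

3526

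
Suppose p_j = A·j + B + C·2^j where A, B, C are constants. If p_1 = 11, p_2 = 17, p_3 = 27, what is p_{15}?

65571

At j = 1, 2, 3: A + B + 2C = 11; 2A + B + 4C = 17; 3A + B + 8C = 27.
Subtracting the first from the second: A + 2C = 6.
Subtracting the second from the third: A + 4C = 10.
Solving: C = 2, A = 2, then B = 5.
So p_j = 2·j + 5 + 2·2^j; at j=15 this is 65571.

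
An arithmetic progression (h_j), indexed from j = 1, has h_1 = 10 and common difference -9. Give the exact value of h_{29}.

-242

h_j = 10 + (j - 1)·(-9).
h_{29} = 10 + 28·(-9) = -242.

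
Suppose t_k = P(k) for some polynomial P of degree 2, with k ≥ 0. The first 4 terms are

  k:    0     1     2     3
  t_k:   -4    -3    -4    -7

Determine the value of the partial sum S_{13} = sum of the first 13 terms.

1st diffs: 1, -1, -3.
2nd diffs: -2, -2 (constant).
So t_k = -k^2 + 2k - 4.
Continuing: …, -12, -19, -28, -39, …, t_{12} = -124.
Summing k = 0..12 (13 terms) gives -546.

-546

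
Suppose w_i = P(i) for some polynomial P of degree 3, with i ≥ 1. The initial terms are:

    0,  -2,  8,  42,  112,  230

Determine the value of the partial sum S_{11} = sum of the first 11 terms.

5830

1st diffs: -2, 10, 34, 70, 118.
2nd diffs: 12, 24, 36, 48.
3rd diffs: 12, 12, 12 (constant).
Newton forward-difference form: w_i = (-2)·C(i-1,1) + 12·C(i-1,2) + 12·C(i-1,3).
Continuing: …, 408, 658, 992, 1422, …, w_{11} = 1960.
Summing i = 1..11 (11 terms) gives 5830.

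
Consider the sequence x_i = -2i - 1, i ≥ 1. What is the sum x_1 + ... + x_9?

Over i = 1..9: Σi = 45.
Total = (-2)·45 + (-1)·9 = -99.

-99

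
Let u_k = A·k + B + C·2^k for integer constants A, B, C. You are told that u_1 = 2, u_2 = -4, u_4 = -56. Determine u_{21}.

-10485668

Write the equations: A + B + 2C = 2; 2A + B + 4C = -4; 4A + B + 16C = -56.
Subtracting the first from the second: A + 2C = -6.
Subtracting the second from the third: 2A + 12C = -52.
Solving: C = -5, A = 4, then B = 8.
Hence u_{21} = 4·21 + 8 + (-5)·2097152 = -10485668.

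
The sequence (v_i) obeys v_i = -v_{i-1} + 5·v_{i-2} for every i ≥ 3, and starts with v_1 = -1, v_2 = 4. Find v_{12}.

Step forward from the initial values:
v_3 = -9; v_4 = 29; v_5 = -74; v_6 = 219; v_7 = -589; v_8 = 1684; v_9 = -4629; v_{10} = 13049; v_{11} = -36194; v_{12} = 101439.

101439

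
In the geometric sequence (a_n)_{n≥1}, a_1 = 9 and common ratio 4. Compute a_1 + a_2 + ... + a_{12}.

a_n = 9·4^(n-1).
S = 9·(4^12 - 1)/(4 - 1) = 9·(16777216 - 1)/(3) = 50331645.

50331645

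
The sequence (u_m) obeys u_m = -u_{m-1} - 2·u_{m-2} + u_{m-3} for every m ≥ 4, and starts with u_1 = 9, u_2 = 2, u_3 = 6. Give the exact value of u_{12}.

Compute successive terms:
u_4 = -1, u_5 = -9, u_6 = 17, u_7 = 0, u_8 = -43, u_9 = 60, u_{10} = 26, u_{11} = -189, u_{12} = 197.

197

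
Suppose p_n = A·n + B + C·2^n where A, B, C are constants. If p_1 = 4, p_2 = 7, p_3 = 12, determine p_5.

38

The three given values yield: A + B + 2C = 4; 2A + B + 4C = 7; 3A + B + 8C = 12.
Subtracting the first from the second: A + 2C = 3.
Subtracting the second from the third: A + 4C = 5.
Solving: C = 1, A = 1, then B = 1.
Therefore p_5 = 5 + 1 + 1·32 = 38.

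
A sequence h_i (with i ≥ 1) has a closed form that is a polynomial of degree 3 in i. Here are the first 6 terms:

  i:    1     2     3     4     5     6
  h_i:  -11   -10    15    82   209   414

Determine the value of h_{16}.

1st diffs: 1, 25, 67, 127, 205.
2nd diffs: 24, 42, 60, 78.
3rd diffs: 18, 18, 18 (constant).
Newton forward-difference form: h_i = -11 + 1·C(i-1,1) + 24·C(i-1,2) + 18·C(i-1,3).
At i = 16: i-1 = 15, so h_{16} = -11 + 15 + 2520 + 8190 = 10714.

10714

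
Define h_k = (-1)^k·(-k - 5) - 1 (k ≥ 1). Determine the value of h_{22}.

(-1)^22 = 1; -k - 5 at k=22 is -27; so h_{22} = -28.

-28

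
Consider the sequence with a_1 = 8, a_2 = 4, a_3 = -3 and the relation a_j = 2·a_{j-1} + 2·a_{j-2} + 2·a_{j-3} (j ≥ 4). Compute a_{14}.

Iterate the recurrence:
a_4 = 18; a_5 = 38; a_6 = 106; …; a_{11} = 23304; a_{12} = 68040; a_{13} = 198656; a_{14} = 580000.

580000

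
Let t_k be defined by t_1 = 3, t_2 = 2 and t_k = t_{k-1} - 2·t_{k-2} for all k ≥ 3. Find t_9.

Step forward from the initial values:
t_3 = -4;  t_4 = -8;  t_5 = 0;  t_6 = 16;  t_7 = 16;  t_8 = -16;  t_9 = -48.

-48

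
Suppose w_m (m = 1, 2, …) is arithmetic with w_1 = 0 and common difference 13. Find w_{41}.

520

w_m = 0 + (m - 1)·13.
w_{41} = 0 + 40·13 = 520.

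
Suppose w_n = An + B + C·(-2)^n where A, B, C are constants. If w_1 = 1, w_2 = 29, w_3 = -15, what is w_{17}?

-524215

Write the equations: A + B - 2C = 1; 2A + B + 4C = 29; 3A + B - 8C = -15.
Subtracting the first from the second: A + 6C = 28.
Subtracting the second from the third: A - 12C = -44.
Solving: C = 4, A = 4, then B = 5.
Therefore w_{17} = 68 + 5 + 4·(-131072) = -524215.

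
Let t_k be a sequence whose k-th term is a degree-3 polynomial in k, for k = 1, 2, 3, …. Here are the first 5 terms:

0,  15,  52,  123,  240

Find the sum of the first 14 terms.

21385

1st diffs: 15, 37, 71, 117.
2nd diffs: 22, 34, 46.
3rd diffs: 12, 12 (constant).
Newton forward-difference form: t_k = 15·C(k-1,1) + 22·C(k-1,2) + 12·C(k-1,3).
Continuing: …, 415, 660, 987, 1408, …, t_{14} = 5343.
Summing k = 1..14 (14 terms) gives 21385.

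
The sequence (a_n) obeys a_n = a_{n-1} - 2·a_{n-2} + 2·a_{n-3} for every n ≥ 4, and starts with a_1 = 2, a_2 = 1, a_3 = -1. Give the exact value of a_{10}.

a_4 = 1, a_5 = 5, a_6 = 1, a_7 = -7, a_8 = 1, a_9 = 17, a_{10} = 1.

1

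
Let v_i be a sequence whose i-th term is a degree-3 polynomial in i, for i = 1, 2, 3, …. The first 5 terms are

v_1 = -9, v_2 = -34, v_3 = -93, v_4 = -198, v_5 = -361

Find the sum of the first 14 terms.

-26789

1st diffs: -25, -59, -105, -163.
2nd diffs: -34, -46, -58.
3rd diffs: -12, -12 (constant).
Newton forward-difference form: v_i = -9 + (-25)·C(i-1,1) + (-34)·C(i-1,2) + (-12)·C(i-1,3).
Continuing: …, -594, -909, -1318, -1833, …, v_{14} = -6418.
Summing i = 1..14 (14 terms) gives -26789.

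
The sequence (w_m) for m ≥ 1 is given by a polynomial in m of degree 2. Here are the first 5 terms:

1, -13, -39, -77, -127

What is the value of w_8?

1st diffs: -14, -26, -38, -50.
2nd diffs: -12, -12, -12 (constant).
Newton forward-difference form: w_m = 1 + (-14)·C(m-1,1) + (-12)·C(m-1,2).
At m = 8: m-1 = 7, so w_8 = 1 - 98 - 252 = -349.

-349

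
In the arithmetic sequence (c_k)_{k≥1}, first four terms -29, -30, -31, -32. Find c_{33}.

-61

Common difference d = -1.
c_k = -29 + (k - 1)·(-1).
c_{33} = -29 + 32·(-1) = -61.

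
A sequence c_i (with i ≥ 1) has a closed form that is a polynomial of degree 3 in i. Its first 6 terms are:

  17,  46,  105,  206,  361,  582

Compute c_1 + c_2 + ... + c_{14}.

25809

1st diffs: 29, 59, 101, 155, 221.
2nd diffs: 30, 42, 54, 66.
3rd diffs: 12, 12, 12 (constant).
So c_i = 2i^3 + 3i^2 + 6i + 6.
Continuing: …, 881, 1270, 1761, 2366, …, c_{14} = 6166.
Summing i = 1..14 (14 terms) gives 25809.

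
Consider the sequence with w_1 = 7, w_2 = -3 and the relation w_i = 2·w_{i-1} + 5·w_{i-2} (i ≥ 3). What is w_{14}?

14281557

Step forward from the initial values:
w_3 = 29  w_4 = 43  w_5 = 231  …  w_{11} = 348189  w_{12} = 1199963  w_{13} = 4140871  w_{14} = 14281557.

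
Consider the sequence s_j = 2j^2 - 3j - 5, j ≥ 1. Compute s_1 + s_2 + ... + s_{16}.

Over j = 1..16: Σj = 136, Σj² = 1496.
Total = (2)·1496 + (-3)·136 + (-5)·16 = 2504.

2504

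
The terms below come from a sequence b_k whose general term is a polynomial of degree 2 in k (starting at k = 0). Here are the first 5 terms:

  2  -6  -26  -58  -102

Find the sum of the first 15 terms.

1st diffs: -8, -20, -32, -44.
2nd diffs: -12, -12, -12 (constant).
So b_k = -6k^2 - 2k + 2.
Continuing: …, -158, -226, -306, -398, …, b_{14} = -1202.
Summing k = 0..14 (15 terms) gives -6270.

-6270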